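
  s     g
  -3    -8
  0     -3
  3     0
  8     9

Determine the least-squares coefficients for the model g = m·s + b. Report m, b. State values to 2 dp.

With design matrix M, MᵀM = [[82, 8]; [8, 4]] and Mᵀg = [96, -2]ᵀ.
Δ = 82·4 − 8² = 264.
m = (96·4 − 8·(-2))/264 = 50/33; b = (82·(-2) − 8·96)/264 = -233/66.

m = 1.52, b = -3.53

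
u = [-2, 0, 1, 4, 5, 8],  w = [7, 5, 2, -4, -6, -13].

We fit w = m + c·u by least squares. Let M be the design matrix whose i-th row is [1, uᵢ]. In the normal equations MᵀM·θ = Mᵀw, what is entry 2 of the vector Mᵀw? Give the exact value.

Entry 2 ↔ basis u, so (Mᵀw)_{2} = Σᵢ (u)·wᵢ = (-2)·(7) + (0)·(5) + (1)·(2) + (4)·(-4) + (5)·(-6) + (8)·(-13) = -162.

-162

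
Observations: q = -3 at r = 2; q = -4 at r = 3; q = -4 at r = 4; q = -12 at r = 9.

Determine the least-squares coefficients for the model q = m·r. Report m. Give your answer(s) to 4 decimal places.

m = -1.2909

Forming XᵀX = [[110]] and Xᵀq = [-142]ᵀ gives XᵀX·[m]ᵀ = Xᵀq.
m = (-142)/110 = -1.29091.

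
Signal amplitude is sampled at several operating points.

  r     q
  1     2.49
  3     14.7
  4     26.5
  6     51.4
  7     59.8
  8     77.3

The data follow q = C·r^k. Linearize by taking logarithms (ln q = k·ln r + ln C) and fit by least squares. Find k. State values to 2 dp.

Let Y = ln q. Fitting Y = k·ln r + ln C by least squares:
Sums: Σln r = 8.3020, Σ(ln r)² = 14.4498, Σln q = 19.2556, Σln r·ln q = 31.5564.
Normal system: [[14.4498, 8.3020]; [8.3020, 6]]·[k, ln C]ᵀ = [31.5564, 19.2556]ᵀ.
Solving (det = 17.7753): k = 1.65836, ln C = 0.91465.

k = 1.66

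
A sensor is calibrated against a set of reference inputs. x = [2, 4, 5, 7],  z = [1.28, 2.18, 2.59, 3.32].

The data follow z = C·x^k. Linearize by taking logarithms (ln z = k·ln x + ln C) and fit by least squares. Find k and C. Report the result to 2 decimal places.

Let Y = ln z. Fitting Y = k·ln x + ln C by least squares:
Σln x = 5.6348, Σ(ln x)² = 8.7791, Σln z = 3.1778, Σln x·ln z = 5.1181.
Equations: 8.7791·k + 5.6348·ln C = 5.1181;  5.6348·k + 4·ln C = 3.1778.
Solving (det = 3.3656): k = 0.76250, ln C = -0.27968, so C = exp(-0.27968) = 0.75603.

k = 0.76, C = 0.76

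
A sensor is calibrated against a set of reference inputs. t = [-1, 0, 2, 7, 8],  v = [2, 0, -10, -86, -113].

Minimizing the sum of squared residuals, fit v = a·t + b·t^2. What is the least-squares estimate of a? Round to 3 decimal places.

The normal system AᵀA·[a, b]ᵀ = Aᵀv is [[118, 862]; [862, 6514]]·[a, b]ᵀ = [-1528, -11484]ᵀ.
Eliminating b: 6514·(row 1) − 862·(row 2) gives 25608·a = 6514·(-1528) − 862·(-11484) = -54184, so a = -6773/3201.
Then b = ((-11484) − 862·(-6773/3201))/6514 = -4747/3201.

a = -2.116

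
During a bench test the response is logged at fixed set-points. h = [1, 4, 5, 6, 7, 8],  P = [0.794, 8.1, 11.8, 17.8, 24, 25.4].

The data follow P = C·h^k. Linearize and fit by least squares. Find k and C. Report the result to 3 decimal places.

Let Y = ln P. Fitting Y = k·ln h + ln C by least squares:
Over the data: Σln h = 8.8128, Σ(ln h)² = 15.8331, Σln P = 13.6213, Σln h·ln P = 24.9417.
Normal system: [[15.8331, 8.8128]; [8.8128, 6]]·[k, ln C]ᵀ = [24.9417, 13.6213]ᵀ.
Δ = 15.8331·6 − (8.8128)² = 17.3327; k = (24.9417·6 − 8.8128·13.6213)/17.3327 = 1.70821, ln C = (15.8331·13.6213 − 8.8128·24.9417)/17.3327 = -0.23882, so C = exp(-0.23882) = 0.78756.

k = 1.708, C = 0.788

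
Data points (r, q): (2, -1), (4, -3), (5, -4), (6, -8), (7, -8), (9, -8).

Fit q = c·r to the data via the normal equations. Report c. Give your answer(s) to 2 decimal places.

Setting ∂/∂c … = 0 gives: 211·c = -210.
Hence c = -210 / 211 ≈ -0.995261.

c = -1.00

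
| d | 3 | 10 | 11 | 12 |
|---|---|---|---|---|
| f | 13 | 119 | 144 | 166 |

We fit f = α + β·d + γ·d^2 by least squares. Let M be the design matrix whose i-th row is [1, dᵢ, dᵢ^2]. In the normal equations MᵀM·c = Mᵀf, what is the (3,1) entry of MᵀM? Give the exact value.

374

Row 3 ↔ basis d^2, column 1 ↔ basis 1, so (MᵀM)_{3,1} = Σᵢ d^2 = (9)·(1) + (100)·(1) + (121)·(1) + (144)·(1) = 374.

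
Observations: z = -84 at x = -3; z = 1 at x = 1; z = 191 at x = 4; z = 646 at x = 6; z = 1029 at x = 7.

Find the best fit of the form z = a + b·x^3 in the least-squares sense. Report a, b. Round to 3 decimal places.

a = -2.257, b = 3.006

With design matrix M, MᵀM = [[5, 597]; [597, 169131]] and Mᵀz = [1783, 506976]ᵀ.
Eliminating b: 169131·(row 1) − 597·(row 2) gives 489246·a = 169131·1783 − 597·506976 = -1104099, so a = -368033/163082.
Then b = (506976 − 597·(-368033/163082))/169131 = 490143/163082.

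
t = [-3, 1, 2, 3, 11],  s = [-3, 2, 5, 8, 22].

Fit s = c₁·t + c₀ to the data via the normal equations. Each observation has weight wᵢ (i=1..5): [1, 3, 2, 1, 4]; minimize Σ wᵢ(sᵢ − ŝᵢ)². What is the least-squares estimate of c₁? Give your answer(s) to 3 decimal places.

c₁ = 1.886

Sums needed: Σwᵢ·t·t = 513, Σwᵢ·t = 51, Σwᵢ·1 = 11.
And Σwᵢ·t·s = 1027, Σwᵢ·s = 109.
XᵀWX·[c₁, c₀]ᵀ = XᵀWs becomes [[513, 51]; [51, 11]]·[c₁, c₀]ᵀ = [1027, 109]ᵀ.
det = 513·11 − 51² = 3042.
c₁ = (1027·11 − 51·109)/3042 = 2869/1521; c₀ = (513·109 − 51·1027)/3042 = 590/507.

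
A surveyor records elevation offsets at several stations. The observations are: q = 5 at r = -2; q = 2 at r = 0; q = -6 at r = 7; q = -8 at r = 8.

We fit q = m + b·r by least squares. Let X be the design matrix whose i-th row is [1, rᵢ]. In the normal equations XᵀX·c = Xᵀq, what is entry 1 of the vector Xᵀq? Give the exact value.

-7

Entry 1 ↔ basis 1, so (Xᵀq)_{1} = Σᵢ qᵢ = (1)·(5) + (1)·(2) + (1)·(-6) + (1)·(-8) = -7.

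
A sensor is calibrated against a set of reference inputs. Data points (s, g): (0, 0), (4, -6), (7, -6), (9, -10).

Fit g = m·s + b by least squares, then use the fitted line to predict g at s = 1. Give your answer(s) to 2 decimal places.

MᵀM·[m, b]ᵀ = Mᵀg reads: 146·m + 20·b = -156;  20·m + 4·b = -22.
Δ = 146·4 − 20² = 184.
m = ((-156)·4 − 20·(-22))/184 = -1; b = (146·(-22) − 20·(-156))/184 = -1/2.
At s = 1: ĝ = (-1)·(1) + (-1/2)·(1) = -3/2.

ĝ = -1.50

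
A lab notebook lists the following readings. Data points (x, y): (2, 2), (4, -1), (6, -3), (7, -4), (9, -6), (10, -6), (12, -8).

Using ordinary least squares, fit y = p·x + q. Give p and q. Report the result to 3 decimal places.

p = -0.965, q = 3.176

Sums needed: Σx·x = 430, Σx = 50, Σ1 = 7.
Moment sums: Σx·y = -256, Σy = -26.
So MᵀM·[p, q]ᵀ = Mᵀy: [[430, 50]; [50, 7]]·[p, q]ᵀ = [-256, -26]ᵀ.
Δ = 430·7 − 50² = 510.
p = ((-256)·7 − 50·(-26))/510 = -82/85; q = (430·(-26) − 50·(-256))/510 = 54/17.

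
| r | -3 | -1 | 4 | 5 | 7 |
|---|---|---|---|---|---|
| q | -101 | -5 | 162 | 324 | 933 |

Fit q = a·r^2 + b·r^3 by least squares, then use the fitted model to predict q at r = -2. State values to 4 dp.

XᵀX·[a, b]ᵀ = Xᵀq reads: 3364·a + 20712·b = 55495;  20712·a + 138100·b = 373619.
(Σr^2·r^2 = 3364, Σr^2·r^3 = 20712, Σr^3·r^3 = 138100, Σr^2·q = 55495, Σr^3·q = 373619.)
Determinant 3364·138100 − 20712² = 35581456.
a = (55495·138100 − 20712·373619)/35581456 = -18634307/8895364; b = (3364·373619 − 20712·55495)/35581456 = 26860469/8895364.
At r = -2: q̂ = (-18634307/8895364)·(4) + (26860469/8895364)·(-8) = -72355245/2223841.

q̂ = -32.5362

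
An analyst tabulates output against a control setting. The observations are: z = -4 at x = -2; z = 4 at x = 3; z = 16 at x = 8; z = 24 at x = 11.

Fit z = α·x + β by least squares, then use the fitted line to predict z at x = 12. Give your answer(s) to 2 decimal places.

ẑ = 25.14

Entries of AᵀA: Σx·x = 198, Σx = 20, Σ1 = 4.
Moment sums: Σx·z = 412, Σz = 40.
AᵀA·[α, β]ᵀ = Aᵀz becomes [[198, 20]; [20, 4]]·[α, β]ᵀ = [412, 40]ᵀ.
Determinant 198·4 − 20² = 392.
α = (412·4 − 20·40)/392 = 106/49; β = (198·40 − 20·412)/392 = -40/49.
At x = 12: ẑ = (106/49)·(12) + (-40/49)·(1) = 176/7.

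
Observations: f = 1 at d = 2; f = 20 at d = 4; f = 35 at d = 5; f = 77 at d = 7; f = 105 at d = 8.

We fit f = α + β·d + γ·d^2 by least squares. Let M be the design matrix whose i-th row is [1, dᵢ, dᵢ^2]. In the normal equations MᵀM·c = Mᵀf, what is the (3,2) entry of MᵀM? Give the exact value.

Row 3 ↔ basis d^2, column 2 ↔ basis d, so (MᵀM)_{3,2} = Σᵢ (d^2)·(d) = (4)·(2) + (16)·(4) + (25)·(5) + (49)·(7) + (64)·(8) = 1052.

1052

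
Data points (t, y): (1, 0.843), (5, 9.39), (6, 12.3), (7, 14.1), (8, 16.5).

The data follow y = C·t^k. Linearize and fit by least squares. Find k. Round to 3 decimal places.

k = 1.453

Linearized form: ln y = k·ln t + ln C. From the 5 transformed points,
Σln t = 7.4265, Σ(ln t)² = 13.9113, Σln y = 10.0280, Σln t·ln y = 19.0798.
Normal system: [[13.9113, 7.4265]; [7.4265, 5]]·[k, ln C]ᵀ = [19.0798, 10.0280]ᵀ.
Slope k = (n·Σln t·ln y − Σln t·Σln y)/(n·Σ(ln t)² − (Σln t)²) = (5·19.0798 − 7.4265·10.0280)/14.4030 = 1.45286; ln C = (Σln y − k·Σln t)/n = -0.15236.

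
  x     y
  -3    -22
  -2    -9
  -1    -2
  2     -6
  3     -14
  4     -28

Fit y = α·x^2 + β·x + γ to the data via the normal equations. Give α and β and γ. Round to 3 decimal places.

α = -2.112, β = 1.160, γ = 1.055

Entries of AᵀA: Σx^2·x^2 = 451, Σx^2·x = 63, Σx^2 = 43, Σx·x = 43, Σx = 3, Σ1 = 6.
Right-hand side: Σx^2·y = -834, Σx·y = -80, Σy = -81.
Normal equations: [[451, 63, 43]; [63, 43, 3]; [43, 3, 6]]·[α, β, γ]ᵀ = [-834, -80, -81]ᵀ.
Inverting the 3×3 Gram matrix, [α, β, γ]ᵀ = [-321/152, 14635/12616, 3327/3154]ᵀ.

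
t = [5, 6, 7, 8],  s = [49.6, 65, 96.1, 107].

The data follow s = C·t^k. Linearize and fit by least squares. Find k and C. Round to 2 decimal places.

With ln sᵢ as the transformed response and ln tᵢ as the regressor:
Sums: Σln t = 7.4265, Σ(ln t)² = 13.9113, Σln s = 17.3166, Σln t·ln s = 32.3634.
Normal system: [[13.9113, 7.4265]; [7.4265, 4]]·[k, ln C]ᵀ = [32.3634, 17.3166]ᵀ.
Δ = 13.9113·4 − (7.4265)² = 0.4917; k = (32.3634·4 − 7.4265·17.3166)/0.4917 = 1.73112, ln C = (13.9113·17.3166 − 7.4265·32.3634)/0.4917 = 1.11510, so C = exp(1.11510) = 3.04986.

k = 1.73, C = 3.05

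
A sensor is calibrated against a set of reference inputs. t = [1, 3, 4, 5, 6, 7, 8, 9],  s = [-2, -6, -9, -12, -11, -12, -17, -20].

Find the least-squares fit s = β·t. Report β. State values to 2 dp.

β = -2.07

Entries of AᵀA: Σt·t = 281.
And Σt·s = -582.
Normal equations: [[281]]·[β]ᵀ = [-582]ᵀ.
β = (-582)/281 = -2.07117.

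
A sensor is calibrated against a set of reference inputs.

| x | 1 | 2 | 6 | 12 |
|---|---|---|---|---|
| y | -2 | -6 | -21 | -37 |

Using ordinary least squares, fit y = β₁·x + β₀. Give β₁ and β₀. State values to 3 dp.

The normal system AᵀA·[β₁, β₀]ᵀ = Aᵀy is [[185, 21]; [21, 4]]·[β₁, β₀]ᵀ = [-584, -66]ᵀ.
Δ = 185·4 − 21² = 299.
β₁ = ((-584)·4 − 21·(-66))/299 = -950/299; β₀ = (185·(-66) − 21·(-584))/299 = 54/299.

β₁ = -3.177, β₀ = 0.181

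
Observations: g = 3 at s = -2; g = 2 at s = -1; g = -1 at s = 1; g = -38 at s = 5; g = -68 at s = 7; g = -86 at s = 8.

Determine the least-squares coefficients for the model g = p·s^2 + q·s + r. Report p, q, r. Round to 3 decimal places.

p = -1.052, q = -2.567, r = 1.611

The normal system MᵀM·[p, q, r]ᵀ = Mᵀg is [[7140, 972, 144]; [972, 144, 18]; [144, 18, 6]]·[p, q, r]ᵀ = [-9773, -1363, -188]ᵀ.
Inverting the 3×3 Gram matrix, [p, q, r]ᵀ = [-467/444, -4274/1665, 298/185]ᵀ.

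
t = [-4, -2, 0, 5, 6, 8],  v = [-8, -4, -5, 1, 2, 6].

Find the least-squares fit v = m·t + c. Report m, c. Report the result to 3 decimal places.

m = 1.047, c = -3.602

MᵀM·[m, c]ᵀ = Mᵀv reads: 145·m + 13·c = 105;  13·m + 6·c = -8.
Δ = 145·6 − 13² = 701.
m = (105·6 − 13·(-8))/701 = 734/701; c = (145·(-8) − 13·105)/701 = -2525/701.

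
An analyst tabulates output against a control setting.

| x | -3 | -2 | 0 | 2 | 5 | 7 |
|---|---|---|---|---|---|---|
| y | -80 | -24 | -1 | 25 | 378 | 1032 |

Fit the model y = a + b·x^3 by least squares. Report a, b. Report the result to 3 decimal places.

a = 0.538, b = 3.009

From the data, Σ1 = 6, Σx^3 = 441, Σx^3·x^3 = 134131.
Moment sums: Σy = 1330, Σx^3·y = 403778.
So MᵀM·[a, b]ᵀ = Mᵀy: [[6, 441]; [441, 134131]]·[a, b]ᵀ = [1330, 403778]ᵀ.
Eliminating b: 134131·(row 1) − 441·(row 2) gives 610305·a = 134131·1330 − 441·403778 = 328132, so a = 328132/610305.
Then b = (403778 − 441·(328132/610305))/134131 = 612046/203435.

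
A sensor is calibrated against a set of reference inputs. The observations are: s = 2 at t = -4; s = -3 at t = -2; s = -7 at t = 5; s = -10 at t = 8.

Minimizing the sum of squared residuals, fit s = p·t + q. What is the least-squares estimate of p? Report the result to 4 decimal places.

Setting ∂/∂p … = 0 gives: 109·p + 7·q = -117;  7·p + 4·q = -18.
det = 109·4 − 7² = 387.
p = ((-117)·4 − 7·(-18))/387 = -38/43; q = (109·(-18) − 7·(-117))/387 = -127/43.

p = -0.8837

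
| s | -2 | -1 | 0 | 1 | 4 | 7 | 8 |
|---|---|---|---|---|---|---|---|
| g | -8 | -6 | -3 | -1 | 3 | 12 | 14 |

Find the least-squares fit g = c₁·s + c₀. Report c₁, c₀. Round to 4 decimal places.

c₁ = 2.1585, c₀ = -3.6707

AᵀA·[c₁, c₀]ᵀ = Aᵀg reads: 135·c₁ + 17·c₀ = 229;  17·c₁ + 7·c₀ = 11.
Eliminating c₀: 7·(row 1) − 17·(row 2) gives 656·c₁ = 7·229 − 17·11 = 1416, so c₁ = 177/82.
Then c₀ = (11 − 17·(177/82))/7 = -301/82.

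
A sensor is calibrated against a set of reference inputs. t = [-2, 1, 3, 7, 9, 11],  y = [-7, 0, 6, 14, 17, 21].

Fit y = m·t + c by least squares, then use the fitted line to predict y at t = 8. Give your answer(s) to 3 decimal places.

ŷ = 15.286

From the data, Σt·t = 265, Σt = 29, Σ1 = 6.
Right-hand side: Σt·y = 514, Σy = 51.
Normal equations: [[265, 29]; [29, 6]]·[m, c]ᵀ = [514, 51]ᵀ.
Determinant 265·6 − 29² = 749.
m = (514·6 − 29·51)/749 = 15/7; c = (265·51 − 29·514)/749 = -13/7.
At t = 8: ŷ = (15/7)·(8) + (-13/7)·(1) = 107/7.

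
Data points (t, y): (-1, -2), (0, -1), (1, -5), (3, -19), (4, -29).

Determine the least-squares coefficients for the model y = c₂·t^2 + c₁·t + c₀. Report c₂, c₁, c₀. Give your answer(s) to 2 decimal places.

c₂ = -1.32, c₁ = -1.60, c₀ = -1.85

From the data, Σt^2·t^2 = 339, Σt^2·t = 91, Σt^2 = 27, Σt·t = 27, Σt = 7, Σ1 = 5.
For Xᵀy: Σt^2·y = -642, Σt·y = -176, Σy = -56.
Normal equations: [[339, 91, 27]; [91, 27, 7]; [27, 7, 5]]·[c₂, c₁, c₀]ᵀ = [-642, -176, -56]ᵀ.
Row-reducing yields c₂ = -811/616, c₁ = -141/88, c₀ = -569/308.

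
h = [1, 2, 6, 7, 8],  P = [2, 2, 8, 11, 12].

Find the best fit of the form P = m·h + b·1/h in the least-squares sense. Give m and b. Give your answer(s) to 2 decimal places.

Normal-equation sums: Σh·h = 154, Σh·1/h = 5, Σ1/h·1/h = 37081/28224.
Right-hand side: Σh·P = 227, Σ1/h·P = 311/42.
MᵀM·[m, b]ᵀ = MᵀP becomes [[154, 5]; [5, 37081/28224]]·[m, b]ᵀ = [227, 311/42]ᵀ.
Δ = 154·(37081/28224) − 5² = 357491/2016.
m = (227·(37081/28224) − 5·(311/42))/(357491/2016) = 7372427/5004874; b = (154·(311/42) − 5·227)/(357491/2016) = 10752/357491.

m = 1.47, b = 0.03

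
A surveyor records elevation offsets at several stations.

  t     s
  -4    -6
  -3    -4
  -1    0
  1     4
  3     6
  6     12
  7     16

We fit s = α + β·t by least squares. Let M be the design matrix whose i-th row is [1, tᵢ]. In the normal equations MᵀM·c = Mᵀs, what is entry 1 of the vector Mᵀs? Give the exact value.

28

Entry 1 ↔ basis 1, so (Mᵀs)_{1} = Σᵢ sᵢ = (1)·(-6) + (1)·(-4) + (1)·(0) + (1)·(4) + (1)·(6) + (1)·(12) + (1)·(16) = 28.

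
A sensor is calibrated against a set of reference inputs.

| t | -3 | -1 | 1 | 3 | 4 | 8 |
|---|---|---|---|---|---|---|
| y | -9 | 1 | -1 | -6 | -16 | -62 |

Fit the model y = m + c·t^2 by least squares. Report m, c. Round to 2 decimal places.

m = 0.93, c = -0.99

Forming AᵀA = [[6, 100]; [100, 4516]] and Aᵀy = [-93, -4359]ᵀ gives AᵀA·[m, c]ᵀ = Aᵀy.
Δ = 6·4516 − 100² = 17096.
m = ((-93)·4516 − 100·(-4359))/17096 = 1989/2137; c = (6·(-4359) − 100·(-93))/17096 = -8427/8548.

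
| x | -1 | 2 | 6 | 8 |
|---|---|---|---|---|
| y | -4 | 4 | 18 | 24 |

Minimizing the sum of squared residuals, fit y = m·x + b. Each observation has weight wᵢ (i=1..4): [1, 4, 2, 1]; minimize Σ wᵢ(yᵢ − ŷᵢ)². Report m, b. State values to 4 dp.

The normal system MᵀWM·[m, b]ᵀ = MᵀWy is [[153, 27]; [27, 8]]·[m, b]ᵀ = [444, 72]ᵀ.
Eliminating b: 8·(row 1) − 27·(row 2) gives 495·m = 8·444 − 27·72 = 1608, so m = 536/165.
Then b = (72 − 27·(536/165))/8 = -108/55.

m = 3.2485, b = -1.9636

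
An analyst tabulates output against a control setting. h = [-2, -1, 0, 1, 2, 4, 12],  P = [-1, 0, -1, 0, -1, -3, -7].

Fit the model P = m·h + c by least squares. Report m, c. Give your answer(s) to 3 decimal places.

m = -0.497, c = -0.722

Entries of XᵀX: Σh·h = 170, Σh = 16, Σ1 = 7.
And Σh·P = -96, ΣP = -13.
XᵀX·[m, c]ᵀ = XᵀP becomes [[170, 16]; [16, 7]]·[m, c]ᵀ = [-96, -13]ᵀ.
Δ = 170·7 − 16² = 934.
m = ((-96)·7 − 16·(-13))/934 = -232/467; c = (170·(-13) − 16·(-96))/934 = -337/467.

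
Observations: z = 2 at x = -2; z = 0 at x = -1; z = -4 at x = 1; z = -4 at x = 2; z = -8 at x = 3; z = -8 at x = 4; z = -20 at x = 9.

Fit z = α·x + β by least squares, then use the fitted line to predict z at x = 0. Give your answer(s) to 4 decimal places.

ẑ = -1.5108

Sums needed: Σx·x = 116, Σx = 16, Σ1 = 7.
Right-hand side: Σx·z = -252, Σz = -42.
MᵀM·[α, β]ᵀ = Mᵀz becomes [[116, 16]; [16, 7]]·[α, β]ᵀ = [-252, -42]ᵀ.
Eliminating β: 7·(row 1) − 16·(row 2) gives 556·α = 7·(-252) − 16·(-42) = -1092, so α = -273/139.
Then β = ((-42) − 16·(-273/139))/7 = -210/139.
At x = 0: ẑ = (-273/139)·(0) + (-210/139)·(1) = -210/139.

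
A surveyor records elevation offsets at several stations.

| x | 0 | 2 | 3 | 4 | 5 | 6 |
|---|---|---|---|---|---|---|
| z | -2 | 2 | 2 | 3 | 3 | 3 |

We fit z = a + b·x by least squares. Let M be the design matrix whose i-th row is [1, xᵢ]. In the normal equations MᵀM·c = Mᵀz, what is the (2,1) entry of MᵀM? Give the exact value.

Row 2 ↔ basis x, column 1 ↔ basis 1, so (MᵀM)_{2,1} = Σᵢ x = (0)·(1) + (2)·(1) + (3)·(1) + (4)·(1) + (5)·(1) + (6)·(1) = 20.

20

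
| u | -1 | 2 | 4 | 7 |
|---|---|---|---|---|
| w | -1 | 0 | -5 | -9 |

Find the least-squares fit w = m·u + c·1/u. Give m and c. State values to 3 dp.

m = -1.334, c = 2.852

The normal equations are: 70·m + 4·c = -82;  4·m + (1045/784)·c = -43/28.
(Σu·u = 70, Σu·1/u = 4, Σ1/u·1/u = 1045/784, Σu·w = -82, Σ1/u·w = -43/28.)
Determinant 70·(1045/784) − 4² = 4329/56.
m = ((-82)·(1045/784) − 4·(-43/28))/(4329/56) = -4493/3367; c = (70·(-43/28) − 4·(-82))/(4329/56) = 1372/481.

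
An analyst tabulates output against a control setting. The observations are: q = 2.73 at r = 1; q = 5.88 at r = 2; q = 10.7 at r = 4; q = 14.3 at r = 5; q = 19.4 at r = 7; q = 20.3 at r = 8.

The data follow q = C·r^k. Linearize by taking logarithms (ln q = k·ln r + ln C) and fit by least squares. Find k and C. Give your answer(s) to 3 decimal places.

k = 0.975, C = 2.838

Taking logs, ln q = k·ln r + ln C, so regress ln q on ln r.
Σln r = 7.7142, Σ(ln r)² = 13.1032, Σln q = 13.7823, Σln r·ln q = 20.8259.
Equations: 13.1032·k + 7.7142·ln C = 20.8259;  7.7142·k + 6·ln C = 13.7823.
Slope k = (n·Σln r·ln q − Σln r·Σln q)/(n·Σ(ln r)² − (Σln r)²) = (6·20.8259 − 7.7142·13.7823)/19.1098 = 0.97520; ln C = (Σln q − k·Σln r)/n = 1.04323, so C = exp(1.04323) = 2.83836.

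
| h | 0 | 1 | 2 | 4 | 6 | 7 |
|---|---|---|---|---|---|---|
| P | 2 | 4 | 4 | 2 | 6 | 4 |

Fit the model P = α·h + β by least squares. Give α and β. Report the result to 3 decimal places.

From the data, Σh·h = 106, Σh = 20, Σ1 = 6.
And Σh·P = 84, ΣP = 22.
So MᵀM·[α, β]ᵀ = MᵀP: [[106, 20]; [20, 6]]·[α, β]ᵀ = [84, 22]ᵀ.
Eliminating β: 6·(row 1) − 20·(row 2) gives 236·α = 6·84 − 20·22 = 64, so α = 16/59.
Then β = (22 − 20·(16/59))/6 = 163/59.

α = 0.271, β = 2.763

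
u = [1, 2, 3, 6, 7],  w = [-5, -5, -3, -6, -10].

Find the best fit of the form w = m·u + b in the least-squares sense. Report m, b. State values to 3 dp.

m = -0.739, b = -2.993

Compute the Gram sums: Σu·u = 99, Σu = 19, Σ1 = 5.
Right-hand side: Σu·w = -130, Σw = -29.
Eliminating b: 5·(row 1) − 19·(row 2) gives 134·m = 5·(-130) − 19·(-29) = -99, so m = -99/134.
Then b = ((-29) − 19·(-99/134))/5 = -401/134.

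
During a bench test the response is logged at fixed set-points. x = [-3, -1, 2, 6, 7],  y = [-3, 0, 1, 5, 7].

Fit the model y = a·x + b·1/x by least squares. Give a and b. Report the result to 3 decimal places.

MᵀM·[a, b]ᵀ = Mᵀy reads: 99·a + 5·b = 90;  5·a + (1243/882)·b = 10/3.
Δ = 99·(1243/882) − 5² = 11223/98.
a = (90·(1243/882) − 5·(10/3))/(11223/98) = 32390/33669; b = (99·(10/3) − 5·90)/(11223/98) = -3920/3741.

a = 0.962, b = -1.048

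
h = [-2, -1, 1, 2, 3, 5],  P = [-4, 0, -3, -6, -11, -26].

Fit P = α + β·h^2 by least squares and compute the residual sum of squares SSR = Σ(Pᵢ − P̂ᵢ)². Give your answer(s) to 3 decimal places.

Normal-equation sums: Σ1 = 6, Σh^2 = 44, Σh^2·h^2 = 740.
Right-hand side: ΣP = -50, Σh^2·P = -792.
So MᵀM·[α, β]ᵀ = MᵀP: [[6, 44]; [44, 740]]·[α, β]ᵀ = [-50, -792]ᵀ.
det = 6·740 − 44² = 2504.
α = ((-50)·740 − 44·(-792))/2504 = -269/313; β = (6·(-792) − 44·(-50))/2504 = -319/313.
Residuals: 293/313, 588/313, -351/313, -333/313, -303/313, 106/313; SSR = 2456/313.

SSR = 7.847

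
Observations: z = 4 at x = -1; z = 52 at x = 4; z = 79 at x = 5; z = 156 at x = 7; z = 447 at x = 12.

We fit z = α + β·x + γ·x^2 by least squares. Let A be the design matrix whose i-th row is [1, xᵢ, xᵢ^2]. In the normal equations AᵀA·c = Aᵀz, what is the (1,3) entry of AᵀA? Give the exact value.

Row 1 ↔ basis 1, column 3 ↔ basis x^2, so (AᵀA)_{1,3} = Σᵢ x^2 = (1)·(1) + (1)·(16) + (1)·(25) + (1)·(49) + (1)·(144) = 235.

235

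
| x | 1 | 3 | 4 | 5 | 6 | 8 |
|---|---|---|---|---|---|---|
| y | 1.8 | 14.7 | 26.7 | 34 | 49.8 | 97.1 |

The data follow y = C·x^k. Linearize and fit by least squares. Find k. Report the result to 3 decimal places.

Taking logs, ln y = k·ln x + ln C, so regress ln y on ln x.
Σln x = 7.9655, Σ(ln x)² = 13.2535, Σln y = 18.5704, Σln x·ln y = 29.6991.
Equations: 13.2535·k + 7.9655·ln C = 29.6991;  7.9655·k + 6·ln C = 18.5704.
Solving (det = 16.0713): k = 1.88355, ln C = 0.59449.

k = 1.884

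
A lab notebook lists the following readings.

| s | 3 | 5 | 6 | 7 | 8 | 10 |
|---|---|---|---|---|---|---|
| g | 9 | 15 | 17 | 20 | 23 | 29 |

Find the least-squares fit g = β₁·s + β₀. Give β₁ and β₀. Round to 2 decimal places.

With design matrix M, MᵀM = [[283, 39]; [39, 6]] and Mᵀg = [818, 113]ᵀ.
Eliminating β₀: 6·(row 1) − 39·(row 2) gives 177·β₁ = 6·818 − 39·113 = 501, so β₁ = 167/59.
Then β₀ = (113 − 39·(167/59))/6 = 77/177.

β₁ = 2.83, β₀ = 0.44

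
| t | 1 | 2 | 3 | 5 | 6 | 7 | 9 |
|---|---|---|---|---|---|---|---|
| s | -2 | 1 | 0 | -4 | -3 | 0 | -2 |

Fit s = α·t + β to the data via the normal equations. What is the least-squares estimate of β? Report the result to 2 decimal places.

β = -0.58

Compute the Gram sums: Σt·t = 205, Σt = 33, Σ1 = 7.
For Xᵀs: Σt·s = -56, Σs = -10.
So XᵀX·[α, β]ᵀ = Xᵀs: [[205, 33]; [33, 7]]·[α, β]ᵀ = [-56, -10]ᵀ.
Eliminating β: 7·(row 1) − 33·(row 2) gives 346·α = 7·(-56) − 33·(-10) = -62, so α = -31/173.
Then β = ((-10) − 33·(-31/173))/7 = -101/173.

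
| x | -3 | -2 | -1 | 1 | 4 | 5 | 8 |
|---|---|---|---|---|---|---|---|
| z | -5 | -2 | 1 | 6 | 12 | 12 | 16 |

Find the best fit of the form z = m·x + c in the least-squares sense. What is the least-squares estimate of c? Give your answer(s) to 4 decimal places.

With design matrix A, AᵀA = [[120, 12]; [12, 7]] and Aᵀz = [260, 40]ᵀ.
Eliminating c: 7·(row 1) − 12·(row 2) gives 696·m = 7·260 − 12·40 = 1340, so m = 335/174.
Then c = (40 − 12·(335/174))/7 = 70/29.

c = 2.4138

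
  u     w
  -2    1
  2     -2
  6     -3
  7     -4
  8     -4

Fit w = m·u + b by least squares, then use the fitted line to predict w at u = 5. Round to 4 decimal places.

ŵ = -2.7907

The normal system XᵀX·[m, b]ᵀ = Xᵀw is [[157, 21]; [21, 5]]·[m, b]ᵀ = [-84, -12]ᵀ.
Eliminating b: 5·(row 1) − 21·(row 2) gives 344·m = 5·(-84) − 21·(-12) = -168, so m = -21/43.
Then b = ((-12) − 21·(-21/43))/5 = -15/43.
At u = 5: ŵ = (-21/43)·(5) + (-15/43)·(1) = -120/43.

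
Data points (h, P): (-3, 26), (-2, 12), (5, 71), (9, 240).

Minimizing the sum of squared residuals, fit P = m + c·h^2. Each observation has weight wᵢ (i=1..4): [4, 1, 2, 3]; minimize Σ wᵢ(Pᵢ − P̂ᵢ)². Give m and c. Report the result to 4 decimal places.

Setting ∂/∂m … = 0 gives: 10·m + 333·c = 978;  333·m + 21273·c = 62854.
Eliminating c: 21273·(row 1) − 333·(row 2) gives 101841·m = 21273·978 − 333·62854 = -125388, so m = -41796/33947.
Then c = (62854 − 333·(-41796/33947))/21273 = 302866/101841.

m = -1.2312, c = 2.9739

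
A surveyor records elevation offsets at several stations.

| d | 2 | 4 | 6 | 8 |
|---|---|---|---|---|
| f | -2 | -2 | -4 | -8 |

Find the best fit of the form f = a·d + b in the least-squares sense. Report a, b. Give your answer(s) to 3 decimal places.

a = -1.000, b = 1.000

Sums needed: Σd·d = 120, Σd = 20, Σ1 = 4.
Moment sums: Σd·f = -100, Σf = -16.
So MᵀM·[a, b]ᵀ = Mᵀf: [[120, 20]; [20, 4]]·[a, b]ᵀ = [-100, -16]ᵀ.
Eliminating b: 4·(row 1) − 20·(row 2) gives 80·a = 4·(-100) − 20·(-16) = -80, so a = -1.
Then b = ((-16) − 20·(-1))/4 = 1.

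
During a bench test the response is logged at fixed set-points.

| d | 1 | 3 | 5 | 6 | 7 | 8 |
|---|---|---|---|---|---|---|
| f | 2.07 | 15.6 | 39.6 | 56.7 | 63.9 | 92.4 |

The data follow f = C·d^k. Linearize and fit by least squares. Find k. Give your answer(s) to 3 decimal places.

k = 1.809

Linearized form: ln f = k·ln d + ln C. From the 6 transformed points,
Over the data: Σln d = 8.5252, Σ(ln d)² = 15.1183, Σln f = 19.8749, Σln d·ln f = 33.6753.
Normal system: [[15.1183, 8.5252]; [8.5252, 6]]·[k, ln C]ᵀ = [33.6753, 19.8749]ᵀ.
Δ = 15.1183·6 − (8.5252)² = 18.0313; k = (33.6753·6 − 8.5252·19.8749)/18.0313 = 1.80883, ln C = (15.1183·19.8749 − 8.5252·33.6753)/18.0313 = 0.74239.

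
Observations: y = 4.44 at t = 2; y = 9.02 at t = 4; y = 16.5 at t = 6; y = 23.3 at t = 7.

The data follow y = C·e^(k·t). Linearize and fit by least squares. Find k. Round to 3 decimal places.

With ln yᵢ as the transformed response and tᵢ as the regressor:
XᵀX = [[105.0000, 19.0000]; [19.0000, 4]], rhs = [50.6384, 9.6419]ᵀ  (here Σt = 19.0000, Σ(t)² = 105.0000, Σln y = 9.6419, Σt·ln y = 50.6384).
Δ = 105.0000·4 − (19.0000)² = 59.0000; k = (50.6384·4 − 19.0000·9.6419)/59.0000 = 0.32809, ln C = (105.0000·9.6419 − 19.0000·50.6384)/59.0000 = 0.85205.

k = 0.328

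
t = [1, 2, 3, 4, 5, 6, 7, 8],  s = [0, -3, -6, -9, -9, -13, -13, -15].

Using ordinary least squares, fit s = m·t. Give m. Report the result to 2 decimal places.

m = -1.93

From the data, Σt·t = 204.
Right-hand side: Σt·s = -394.
Hence m = -394 / 204 ≈ -1.93137.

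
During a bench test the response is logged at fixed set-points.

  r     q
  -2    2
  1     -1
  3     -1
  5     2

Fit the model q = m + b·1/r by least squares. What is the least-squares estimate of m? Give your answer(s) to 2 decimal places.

m = 1.06

From the data, Σ1 = 4, Σ1/r = 31/30, Σ1/r·1/r = 1261/900.
Right-hand side: Σq = 2, Σ1/r·q = -29/15.
So MᵀM·[m, b]ᵀ = Mᵀq: [[4, 31/30]; [31/30, 1261/900]]·[m, b]ᵀ = [2, -29/15]ᵀ.
Determinant 4·(1261/900) − (31/30)² = 1361/300.
m = (2·(1261/900) − (31/30)·(-29/15))/(1361/300) = 1440/1361; b = (4·(-29/15) − (31/30)·2)/(1361/300) = -2940/1361.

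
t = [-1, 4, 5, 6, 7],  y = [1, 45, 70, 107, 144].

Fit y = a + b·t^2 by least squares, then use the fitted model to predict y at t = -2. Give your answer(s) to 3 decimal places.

From the data, Σ1 = 5, Σt^2 = 127, Σt^2·t^2 = 4579.
For Mᵀy: Σy = 367, Σt^2·y = 13379.
MᵀM·[a, b]ᵀ = Mᵀy becomes [[5, 127]; [127, 4579]]·[a, b]ᵀ = [367, 13379]ᵀ.
Eliminating b: 4579·(row 1) − 127·(row 2) gives 6766·a = 4579·367 − 127·13379 = -18640, so a = -9320/3383.
Then b = (13379 − 127·(-9320/3383))/4579 = 10143/3383.
At t = -2: ŷ = (-9320/3383)·(1) + (10143/3383)·(4) = 31252/3383.

ŷ = 9.238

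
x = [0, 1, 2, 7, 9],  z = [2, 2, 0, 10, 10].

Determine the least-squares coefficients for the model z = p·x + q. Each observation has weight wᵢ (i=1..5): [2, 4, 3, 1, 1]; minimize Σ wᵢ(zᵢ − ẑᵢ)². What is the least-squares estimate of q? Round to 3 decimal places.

q = 0.327

Forming MᵀWM = [[146, 26]; [26, 11]] and MᵀWz = [168, 32]ᵀ gives MᵀWM·[p, q]ᵀ = MᵀWz.
Eliminating q: 11·(row 1) − 26·(row 2) gives 930·p = 11·168 − 26·32 = 1016, so p = 508/465.
Then q = (32 − 26·(508/465))/11 = 152/465.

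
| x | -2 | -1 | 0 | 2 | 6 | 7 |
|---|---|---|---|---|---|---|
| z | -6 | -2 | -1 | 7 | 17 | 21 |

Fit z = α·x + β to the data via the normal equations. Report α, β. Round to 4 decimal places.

α = 2.9286, β = 0.1429

With design matrix M, MᵀM = [[94, 12]; [12, 6]] and Mᵀz = [277, 36]ᵀ.
Eliminating β: 6·(row 1) − 12·(row 2) gives 420·α = 6·277 − 12·36 = 1230, so α = 41/14.
Then β = (36 − 12·(41/14))/6 = 1/7.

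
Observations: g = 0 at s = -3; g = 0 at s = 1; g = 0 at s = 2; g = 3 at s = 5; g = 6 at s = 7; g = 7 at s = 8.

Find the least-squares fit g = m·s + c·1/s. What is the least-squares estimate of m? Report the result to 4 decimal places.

Compute the Gram sums: Σs·s = 152, Σs·1/s = 6, Σ1/s·1/s = 1014049/705600.
Right-hand side: Σs·g = 113, Σ1/s·g = 653/280.
So AᵀA·[m, c]ᵀ = Aᵀg: [[152, 6]; [6, 1014049/705600]]·[m, c]ᵀ = [113, 653/280]ᵀ.
det = 152·(1014049/705600) − 6² = 16091731/88200.
m = (113·(1014049/705600) − 6·(653/280))/(16091731/88200) = 104714177/128733848; c = (152·(653/280) − 6·113)/(16091731/88200) = -28533960/16091731.

m = 0.8134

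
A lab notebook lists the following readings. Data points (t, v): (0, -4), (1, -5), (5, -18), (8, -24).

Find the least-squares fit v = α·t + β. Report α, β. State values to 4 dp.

α = -2.6463, β = -3.4878

Compute the Gram sums: Σt·t = 90, Σt = 14, Σ1 = 4.
And Σt·v = -287, Σv = -51.
Normal equations: [[90, 14]; [14, 4]]·[α, β]ᵀ = [-287, -51]ᵀ.
det = 90·4 − 14² = 164.
α = ((-287)·4 − 14·(-51))/164 = -217/82; β = (90·(-51) − 14·(-287))/164 = -143/41.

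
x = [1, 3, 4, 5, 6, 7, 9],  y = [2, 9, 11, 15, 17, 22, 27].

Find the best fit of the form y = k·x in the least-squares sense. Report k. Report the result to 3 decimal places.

Normal-equation sums: Σx·x = 217.
And Σx·y = 647.
So AᵀA·[k]ᵀ = Aᵀy: [[217]]·[k]ᵀ = [647]ᵀ.
Hence k = 647 / 217 ≈ 2.98157.

k = 2.982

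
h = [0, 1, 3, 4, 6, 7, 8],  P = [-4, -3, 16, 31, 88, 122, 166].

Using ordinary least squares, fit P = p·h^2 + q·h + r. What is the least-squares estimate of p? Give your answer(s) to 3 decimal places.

p = 3.015

Sums needed: Σh^2·h^2 = 8131, Σh^2·h = 1163, Σh^2 = 175, Σh·h = 175, Σh = 29, Σ1 = 7.
Right-hand side: Σh^2·P = 20407, Σh·P = 2879, ΣP = 416.
Normal equations: [[8131, 1163, 175]; [1163, 175, 29]; [175, 29, 7]]·[p, q, r]ᵀ = [20407, 2879, 416]ᵀ.
Inverting the 3×3 Gram matrix, [p, q, r]ᵀ = [4541/1506, -1511/502, -2623/753]ᵀ.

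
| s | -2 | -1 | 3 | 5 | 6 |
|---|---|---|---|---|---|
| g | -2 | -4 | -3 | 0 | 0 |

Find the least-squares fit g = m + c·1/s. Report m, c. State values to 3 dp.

The normal system MᵀM·[m, c]ᵀ = Mᵀg is [[5, -4/5]; [-4/5, 643/450]]·[m, c]ᵀ = [-9, 4]ᵀ.
Eliminating c: (643/450)·(row 1) − (-4/5)·(row 2) gives (2927/450)·m = (643/450)·(-9) − (-4/5)·4 = -483/50, so m = -4347/2927.
Then c = (4 − (-4/5)·(-4347/2927))/(643/450) = 5760/2927.

m = -1.485, c = 1.968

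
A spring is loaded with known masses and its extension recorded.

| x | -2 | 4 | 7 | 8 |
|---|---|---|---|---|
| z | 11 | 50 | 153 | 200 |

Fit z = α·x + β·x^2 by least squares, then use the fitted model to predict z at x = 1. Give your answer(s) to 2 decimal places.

ẑ = 3.44

Normal-equation sums: Σx·x = 133, Σx·x^2 = 911, Σx^2·x^2 = 6769.
Moment sums: Σx·z = 2849, Σx^2·z = 21141.
MᵀM·[α, β]ᵀ = Mᵀz becomes [[133, 911]; [911, 6769]]·[α, β]ᵀ = [2849, 21141]ᵀ.
Δ = 133·6769 − 911² = 70356.
α = (2849·6769 − 911·21141)/70356 = 12715/35178; β = (133·21141 − 911·2849)/70356 = 108157/35178.
At x = 1: ẑ = (12715/35178)·(1) + (108157/35178)·(1) = 60436/17589.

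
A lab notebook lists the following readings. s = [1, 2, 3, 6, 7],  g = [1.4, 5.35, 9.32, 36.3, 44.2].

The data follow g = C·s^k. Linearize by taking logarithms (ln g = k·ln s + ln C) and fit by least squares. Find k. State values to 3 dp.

With ln gᵢ as the transformed response and ln sᵢ as the regressor:
Sums: Σln s = 5.5294, Σ(ln s)² = 8.6844, Σln g = 11.6263, Σln s·ln g = 17.4229.
Normal system: [[8.6844, 5.5294]; [5.5294, 5]]·[k, ln C]ᵀ = [17.4229, 11.6263]ᵀ.
Slope k = (n·Σln s·ln g − Σln s·Σln g)/(n·Σ(ln s)² − (Σln s)²) = (5·17.4229 − 5.5294·11.6263)/12.8473 = 1.77688; ln C = (Σln g − k·Σln s)/n = 0.36023.

k = 1.777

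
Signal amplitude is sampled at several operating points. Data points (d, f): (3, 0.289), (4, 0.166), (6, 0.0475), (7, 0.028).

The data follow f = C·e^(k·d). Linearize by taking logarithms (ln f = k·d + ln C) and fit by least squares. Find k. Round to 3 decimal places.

k = -0.592

With ln fᵢ as the transformed response and dᵢ as the regressor:
Σd = 20.0000, Σ(d)² = 110.0000, Σln f = -9.6597, Σd·ln f = -54.2181.
Normal system: [[110.0000, 20.0000]; [20.0000, 4]]·[k, ln C]ᵀ = [-54.2181, -9.6597]ᵀ.
Δ = 110.0000·4 − (20.0000)² = 40.0000; k = (-54.2181·4 − 20.0000·-9.6597)/40.0000 = -0.59197, ln C = (110.0000·-9.6597 − 20.0000·-54.2181)/40.0000 = 0.54493.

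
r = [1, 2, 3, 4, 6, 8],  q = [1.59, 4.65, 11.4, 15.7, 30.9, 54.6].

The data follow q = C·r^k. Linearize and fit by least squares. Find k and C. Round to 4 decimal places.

Taking logs, ln q = k·ln r + ln C, so regress ln q on ln r.
Σln r = 7.0493, Σ(ln r)² = 11.1437, Σln q = 14.6187, Σln r·ln q = 22.0212.
Equations: 11.1437·k + 7.0493·ln C = 22.0212;  7.0493·k + 6·ln C = 14.6187.
Slope k = (n·Σln r·ln q − Σln r·Σln q)/(n·Σ(ln r)² − (Σln r)²) = (6·22.0212 − 7.0493·14.6187)/17.1702 = 1.69343; ln C = (Σln q − k·Σln r)/n = 0.44688, so C = exp(0.44688) = 1.56343.

k = 1.6934, C = 1.5634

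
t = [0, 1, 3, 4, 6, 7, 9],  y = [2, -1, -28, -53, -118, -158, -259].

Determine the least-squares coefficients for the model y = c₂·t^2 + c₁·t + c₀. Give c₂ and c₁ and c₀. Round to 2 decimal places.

c₂ = -3.06, c₁ = -1.57, c₀ = 2.89

Setting ∂/∂c₂ … = 0 gives: 10596·c₂ + 1380·c₁ + 192·c₀ = -34070;  1380·c₂ + 192·c₁ + 30·c₀ = -4442;  192·c₂ + 30·c₁ + 7·c₀ = -615.
Row-reducing yields c₂ = -2745/896, c₁ = -4213/2688, c₀ = 185/64.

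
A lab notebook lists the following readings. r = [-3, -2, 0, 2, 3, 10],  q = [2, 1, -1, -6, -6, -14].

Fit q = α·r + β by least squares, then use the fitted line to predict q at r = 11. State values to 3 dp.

The normal system XᵀX·[α, β]ᵀ = Xᵀq is [[126, 10]; [10, 6]]·[α, β]ᵀ = [-178, -24]ᵀ.
det = 126·6 − 10² = 656.
α = ((-178)·6 − 10·(-24))/656 = -207/164; β = (126·(-24) − 10·(-178))/656 = -311/164.
At r = 11: q̂ = (-207/164)·(11) + (-311/164)·(1) = -647/41.

q̂ = -15.780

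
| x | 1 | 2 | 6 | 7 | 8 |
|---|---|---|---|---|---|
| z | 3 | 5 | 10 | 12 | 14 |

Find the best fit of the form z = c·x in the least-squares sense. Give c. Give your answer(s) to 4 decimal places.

c = 1.7468

Compute the Gram sums: Σx·x = 154.
Right-hand side: Σx·z = 269.
So MᵀM·[c]ᵀ = Mᵀz: [[154]]·[c]ᵀ = [269]ᵀ.
c = 269/154 = 1.74675.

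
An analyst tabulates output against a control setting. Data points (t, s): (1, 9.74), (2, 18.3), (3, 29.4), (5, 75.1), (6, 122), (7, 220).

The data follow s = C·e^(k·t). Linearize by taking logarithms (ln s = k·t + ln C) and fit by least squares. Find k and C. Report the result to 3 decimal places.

With ln sᵢ as the transformed response and tᵢ as the regressor:
Σt = 24.0000, Σ(t)² = 124.0000, Σln s = 23.0806, Σt·ln s = 106.4066.
Equations: 124.0000·k + 24.0000·ln C = 106.4066;  24.0000·k + 6·ln C = 23.0806.
Solving (det = 168.0000): k = 0.50301, ln C = 1.83474, so C = exp(1.83474) = 6.26348.

k = 0.503, C = 6.263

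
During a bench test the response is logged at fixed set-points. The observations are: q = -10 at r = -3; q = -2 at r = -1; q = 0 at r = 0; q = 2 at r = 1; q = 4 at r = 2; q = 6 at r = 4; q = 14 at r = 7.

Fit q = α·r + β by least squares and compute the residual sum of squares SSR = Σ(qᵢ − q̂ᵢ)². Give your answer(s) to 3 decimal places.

From the data, Σr·r = 80, Σr = 10, Σ1 = 7.
Right-hand side: Σr·q = 164, Σq = 14.
Eliminating β: 7·(row 1) − 10·(row 2) gives 460·α = 7·164 − 10·14 = 1008, so α = 252/115.
Then β = (14 − 10·(252/115))/7 = -26/23.
Residuals: -264/115, 152/115, 26/23, 108/115, 86/115, -188/115, -24/115; SSR = 1432/115.

SSR = 12.452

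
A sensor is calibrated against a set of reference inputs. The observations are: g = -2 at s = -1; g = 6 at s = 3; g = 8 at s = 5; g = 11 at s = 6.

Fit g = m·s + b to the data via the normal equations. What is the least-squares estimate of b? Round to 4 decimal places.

b = -0.0435

Normal-equation sums: Σs·s = 71, Σs = 13, Σ1 = 4.
Right-hand side: Σs·g = 126, Σg = 23.
Normal equations: [[71, 13]; [13, 4]]·[m, b]ᵀ = [126, 23]ᵀ.
det = 71·4 − 13² = 115.
m = (126·4 − 13·23)/115 = 41/23; b = (71·23 − 13·126)/115 = -1/23.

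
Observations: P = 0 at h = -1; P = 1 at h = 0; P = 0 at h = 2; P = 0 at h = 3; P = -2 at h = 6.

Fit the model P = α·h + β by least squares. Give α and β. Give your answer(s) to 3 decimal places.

The normal equations are: 50·α + 10·β = -12;  10·α + 5·β = -1.
Δ = 50·5 − 10² = 150.
α = ((-12)·5 − 10·(-1))/150 = -1/3; β = (50·(-1) − 10·(-12))/150 = 7/15.

α = -0.333, β = 0.467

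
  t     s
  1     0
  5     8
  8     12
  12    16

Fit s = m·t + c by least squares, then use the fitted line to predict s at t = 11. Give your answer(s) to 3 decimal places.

ŝ = 15.508

AᵀA·[m, c]ᵀ = Aᵀs reads: 234·m + 26·c = 328;  26·m + 4·c = 36.
(Σt·t = 234, Σt = 26, Σ1 = 4, Σt·s = 328, Σs = 36.)
Δ = 234·4 − 26² = 260.
m = (328·4 − 26·36)/260 = 94/65; c = (234·36 − 26·328)/260 = -2/5.
At t = 11: ŝ = (94/65)·(11) + (-2/5)·(1) = 1008/65.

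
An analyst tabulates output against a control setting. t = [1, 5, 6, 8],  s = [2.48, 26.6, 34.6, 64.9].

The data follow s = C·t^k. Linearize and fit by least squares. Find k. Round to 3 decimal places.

Let Y = ln s. Fitting Y = k·ln t + ln C by least squares:
AᵀA = [[10.1248, 5.4806]; [5.4806, 4]], rhs = [20.3073, 11.9059]ᵀ  (here Σln t = 5.4806, Σ(ln t)² = 10.1248, Σln s = 11.9059, Σln t·ln s = 20.3073).
Slope k = (n·Σln t·ln s − Σln t·Σln s)/(n·Σ(ln t)² − (Σln t)²) = (4·20.3073 − 5.4806·11.9059)/10.4617 = 1.52725; ln C = (Σln s − k·Σln t)/n = 0.88389.

k = 1.527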